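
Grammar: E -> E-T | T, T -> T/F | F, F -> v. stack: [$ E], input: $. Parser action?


start symbol E on stack, input exhausted
Action: accept


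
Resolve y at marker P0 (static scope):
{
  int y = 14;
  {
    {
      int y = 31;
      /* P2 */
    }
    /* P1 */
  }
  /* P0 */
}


y declared in the same block as P0
y = 14


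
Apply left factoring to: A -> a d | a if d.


Common prefix: 'a'
Factored: A -> a A', A' -> d | if d


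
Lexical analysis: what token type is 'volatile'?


Pattern: reserved word
Type: KEYWORD


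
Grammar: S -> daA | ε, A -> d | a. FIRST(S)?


Per alternative of S: FIRST(daA) = {d}; FIRST(ε) = {ε}
FIRST(S) = {d, ε}


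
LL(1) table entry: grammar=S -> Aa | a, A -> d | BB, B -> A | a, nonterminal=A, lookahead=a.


For [A, a]: 'a' ∈ FIRST(BB)
Entry: A -> BB


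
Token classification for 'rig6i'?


Pattern: letter/underscore followed by alphanumerics, not a keyword
Type: IDENTIFIER


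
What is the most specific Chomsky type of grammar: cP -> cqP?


LHS has context (more than one symbol) and |LHS| ≤ |RHS|
Classification: Type 1 (Context-Sensitive)


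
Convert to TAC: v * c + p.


Break into single-operator statements:
t1 = v * c
t2 = t1 + p


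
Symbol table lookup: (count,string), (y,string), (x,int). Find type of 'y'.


Lookup 'y' → type string


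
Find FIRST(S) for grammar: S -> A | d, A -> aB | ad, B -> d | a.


Per alternative of S: FIRST(A) = {a}; FIRST(d) = {d}
FIRST(S) = {a, d}


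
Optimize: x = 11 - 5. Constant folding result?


11 - 5 = 6 at compile time
Optimized: x = 6


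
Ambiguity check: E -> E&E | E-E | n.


'n&n-n' has two parse trees (no precedence encoded between & and -)
Ambiguous


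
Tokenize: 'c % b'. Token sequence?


Scan left to right, longest-match per lexeme
Tokens: ID(c), OP(%), ID(b)


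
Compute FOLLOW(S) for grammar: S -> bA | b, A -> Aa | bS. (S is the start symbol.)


$ ∈ FOLLOW(S). For each A -> αBβ: add FIRST(β)\{ε} to FOLLOW(B); if β nullable, add FOLLOW(A).
FOLLOW(S) = {$, a}


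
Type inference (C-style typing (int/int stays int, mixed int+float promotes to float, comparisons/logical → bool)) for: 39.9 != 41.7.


Operand types: float != float
Rule: comparison yields bool
Result type: bool


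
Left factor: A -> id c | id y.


Common prefix: 'id'
Factored: A -> id A', A' -> c | y


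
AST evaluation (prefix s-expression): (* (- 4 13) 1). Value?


Evaluate inner: (- 4 13) = -9
Evaluate root: (* -9 1) = -9
Result: -9


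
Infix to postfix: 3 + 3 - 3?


Left to right (same or higher precedence on left)
Postfix: 3 3 + 3 -


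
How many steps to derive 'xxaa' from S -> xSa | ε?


Derivation: S => xSa => xxSaa => xxaa
Steps: 3


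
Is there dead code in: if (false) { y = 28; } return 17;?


condition is constant false, so the whole block is unreachable
Dead: 'if (false) { y = 28; }'


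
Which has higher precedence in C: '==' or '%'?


'%' is multiplicative (level 10); '==' is equality (level 6)
Higher level binds tighter
'%' has higher precedence than '=='


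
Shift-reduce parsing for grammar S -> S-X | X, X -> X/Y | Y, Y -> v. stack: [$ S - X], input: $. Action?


handle 'S-X' on top; lookahead ∈ FOLLOW(S) = {-, $}
Action: reduce (S -> S-X)


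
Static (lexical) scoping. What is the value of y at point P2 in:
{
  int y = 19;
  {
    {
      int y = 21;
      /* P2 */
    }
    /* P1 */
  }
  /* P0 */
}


y declared in the same block as P2
y = 21


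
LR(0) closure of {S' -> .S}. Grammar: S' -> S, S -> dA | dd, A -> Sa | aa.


Start: S' -> .S
For each item with dot before a nonterminal B, add B -> .γ for every B-production
Closure: [S' -> .S, S -> .dA, S -> .dd]


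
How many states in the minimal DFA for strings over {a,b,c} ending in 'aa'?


Track the longest suffix of input matching a prefix of 'aa': 3 classes (prefixes of length 0..2)
Minimal DFA: 3 states


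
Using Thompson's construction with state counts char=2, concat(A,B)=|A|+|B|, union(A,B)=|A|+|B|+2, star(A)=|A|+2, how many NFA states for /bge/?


Syntax tree has 3 char leaf(s), 0 union(s), 0 star(s)
chars contribute 3×2 = 6; each union adds +2; each star adds +2
Total: 6 + 0 + 0 = 6 states


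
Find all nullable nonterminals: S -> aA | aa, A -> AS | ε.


A nonterminal is nullable iff some alternative derives ε (directly, or every symbol in it is nullable)
Nullable: {A}


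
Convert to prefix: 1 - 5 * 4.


'*' binds tighter: tree is (- 1 (* 5 4))
Prefix: - 1 * 5 4


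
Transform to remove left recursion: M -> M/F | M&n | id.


Left-recursive alternatives: M/F, M&n; non-recursive: id
Introduce M': M -> idM', M' -> /FM' | &nM' | ε


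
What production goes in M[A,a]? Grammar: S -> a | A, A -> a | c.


For [A, a]: 'a' ∈ FIRST(a)
Entry: A -> a


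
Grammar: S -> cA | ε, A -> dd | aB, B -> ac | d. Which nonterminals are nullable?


A nonterminal is nullable iff some alternative derives ε (directly, or every symbol in it is nullable)
Nullable: {S}


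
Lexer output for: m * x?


Scan left to right, longest-match per lexeme
Tokens: ID(m), OP(*), ID(x)


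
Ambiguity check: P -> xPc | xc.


balanced x^n…c^n: each string has a unique parse
Unambiguous


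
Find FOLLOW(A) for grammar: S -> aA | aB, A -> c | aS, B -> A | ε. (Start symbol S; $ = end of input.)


$ ∈ FOLLOW(S). For each A -> αBβ: add FIRST(β)\{ε} to FOLLOW(B); if β nullable, add FOLLOW(A).
FOLLOW(A) = {$}


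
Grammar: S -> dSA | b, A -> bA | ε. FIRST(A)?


Per alternative of A: FIRST(bA) = {b}; FIRST(ε) = {ε}
FIRST(A) = {b, ε}


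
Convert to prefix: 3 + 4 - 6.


left-to-right (same/higher precedence on left): tree is (- (+ 3 4) 6)
Prefix: - + 3 4 6


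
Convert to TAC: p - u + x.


Break into single-operator statements:
t1 = p - u
t2 = t1 + x


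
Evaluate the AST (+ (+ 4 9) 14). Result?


Evaluate inner: (+ 4 9) = 13
Evaluate root: (+ 13 14) = 27
Result: 27


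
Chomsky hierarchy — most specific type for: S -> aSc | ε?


Single nonterminal LHS, but a^n c^n is not regular
Classification: Type 2 (Context-Free)


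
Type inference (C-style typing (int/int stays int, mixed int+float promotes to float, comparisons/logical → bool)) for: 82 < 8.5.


Operand types: int < float
Rule: comparison yields bool
Result type: bool


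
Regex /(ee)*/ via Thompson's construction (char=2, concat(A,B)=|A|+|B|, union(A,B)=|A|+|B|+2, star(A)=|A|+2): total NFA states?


Syntax tree has 2 char leaf(s), 0 union(s), 1 star(s)
chars contribute 2×2 = 4; each union adds +2; each star adds +2
Total: 4 + 0 + 2 = 6 states


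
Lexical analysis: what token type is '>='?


Pattern: operator symbol
Type: OPERATOR


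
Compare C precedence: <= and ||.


'<=' is relational (level 7); '||' is logical OR (level 1)
Higher level binds tighter
'<=' has higher precedence than '||'


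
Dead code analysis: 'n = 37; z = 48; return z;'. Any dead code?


n is assigned but never read
Dead: 'n = 37'


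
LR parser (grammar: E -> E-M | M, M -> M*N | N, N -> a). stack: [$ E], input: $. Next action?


start symbol E on stack, input exhausted
Action: accept


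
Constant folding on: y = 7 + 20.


7 + 20 = 27 at compile time
Optimized: y = 27


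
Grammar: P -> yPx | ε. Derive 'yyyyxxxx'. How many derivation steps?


Derivation: P => yPx => yyPxx => yyyPxxx => yyyyPxxxx => yyyyxxxx
Steps: 5


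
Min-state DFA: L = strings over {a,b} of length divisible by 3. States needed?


Track length mod 3: states 0..2, accept at 0
Minimal DFA: 3 states


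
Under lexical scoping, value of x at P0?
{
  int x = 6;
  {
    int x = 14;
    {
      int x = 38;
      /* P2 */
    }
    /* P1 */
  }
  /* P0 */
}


x declared in the same block as P0
x = 6


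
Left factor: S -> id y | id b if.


Common prefix: 'id'
Factored: S -> id S', S' -> y | b if


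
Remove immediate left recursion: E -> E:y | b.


Left-recursive alternatives: E:y; non-recursive: b
Introduce E': E -> bE', E' -> :yE' | ε


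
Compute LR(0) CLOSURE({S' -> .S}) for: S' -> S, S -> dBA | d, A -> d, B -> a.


Start: S' -> .S
For each item with dot before a nonterminal B, add B -> .γ for every B-production
Closure: [S' -> .S, S -> .dBA, S -> .d]


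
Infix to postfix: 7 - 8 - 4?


Left to right (same or higher precedence on left)
Postfix: 7 8 - 4 -


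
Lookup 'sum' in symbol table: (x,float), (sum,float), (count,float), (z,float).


Lookup 'sum' → type float


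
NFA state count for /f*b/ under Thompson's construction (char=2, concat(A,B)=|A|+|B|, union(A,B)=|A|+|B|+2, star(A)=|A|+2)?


Syntax tree has 2 char leaf(s), 0 union(s), 1 star(s)
chars contribute 2×2 = 4; each union adds +2; each star adds +2
Total: 4 + 0 + 2 = 6 states


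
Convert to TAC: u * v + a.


Break into single-operator statements:
t1 = u * v
t2 = t1 + a


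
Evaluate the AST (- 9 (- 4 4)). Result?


Evaluate inner: (- 4 4) = 0
Evaluate root: (- 9 0) = 9
Result: 9


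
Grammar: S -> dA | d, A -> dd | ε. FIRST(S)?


Per alternative of S: FIRST(dA) = {d}; FIRST(d) = {d}
FIRST(S) = {d}


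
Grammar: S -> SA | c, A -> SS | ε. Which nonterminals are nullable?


A nonterminal is nullable iff some alternative derives ε (directly, or every symbol in it is nullable)
Nullable: {A}


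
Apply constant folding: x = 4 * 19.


4 * 19 = 76 at compile time
Optimized: x = 76


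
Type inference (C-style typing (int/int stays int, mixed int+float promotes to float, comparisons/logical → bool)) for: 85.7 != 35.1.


Operand types: float != float
Rule: comparison yields bool
Result type: bool


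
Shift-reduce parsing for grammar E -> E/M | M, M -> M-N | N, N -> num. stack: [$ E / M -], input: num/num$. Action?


no handle; shift 'num'
Action: shift


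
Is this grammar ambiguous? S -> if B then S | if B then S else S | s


dangling else: 'if B then if B then s else s' parses two ways
Ambiguous


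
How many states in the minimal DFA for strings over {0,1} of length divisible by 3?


Track length mod 3: states 0..2, accept at 0
Minimal DFA: 3 states


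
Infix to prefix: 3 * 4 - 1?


left-to-right (same/higher precedence on left): tree is (- (* 3 4) 1)
Prefix: - * 3 4 1


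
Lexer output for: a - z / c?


Scan left to right, longest-match per lexeme
Tokens: ID(a), OP(-), ID(z), OP(/), ID(c)


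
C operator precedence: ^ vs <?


'<' is relational (level 7); '^' is bitwise XOR (level 4)
Higher level binds tighter
'<' has higher precedence than '^'


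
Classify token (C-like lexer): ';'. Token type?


Pattern: delimiter/punctuation
Type: PUNCTUATION


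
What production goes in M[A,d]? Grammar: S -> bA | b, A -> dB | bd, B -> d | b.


For [A, d]: 'd' ∈ FIRST(dB)
Entry: A -> dB


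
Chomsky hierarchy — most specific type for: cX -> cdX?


LHS has context (more than one symbol) and |LHS| ≤ |RHS|
Classification: Type 1 (Context-Sensitive)


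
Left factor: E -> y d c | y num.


Common prefix: 'y'
Factored: E -> y E', E' -> d c | num


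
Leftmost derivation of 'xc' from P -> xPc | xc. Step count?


Derivation: P => xc
Steps: 1


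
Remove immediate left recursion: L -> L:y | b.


Left-recursive alternatives: L:y; non-recursive: b
Introduce L': L -> bL', L' -> :yL' | ε


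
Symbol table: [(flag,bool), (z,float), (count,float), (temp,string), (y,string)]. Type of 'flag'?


Lookup 'flag' → type bool


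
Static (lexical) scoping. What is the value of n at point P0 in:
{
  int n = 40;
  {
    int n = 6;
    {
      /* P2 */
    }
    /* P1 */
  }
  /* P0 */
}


n declared in the same block as P0
n = 40


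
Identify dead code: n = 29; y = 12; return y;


n is assigned but never read
Dead: 'n = 29'


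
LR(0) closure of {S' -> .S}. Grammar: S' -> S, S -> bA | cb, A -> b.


Start: S' -> .S
For each item with dot before a nonterminal B, add B -> .γ for every B-production
Closure: [S' -> .S, S -> .bA, S -> .cb]


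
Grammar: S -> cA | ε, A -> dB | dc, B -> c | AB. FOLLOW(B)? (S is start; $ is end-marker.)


$ ∈ FOLLOW(S). For each A -> αBβ: add FIRST(β)\{ε} to FOLLOW(B); if β nullable, add FOLLOW(A).
FOLLOW(B) = {$, c, d}


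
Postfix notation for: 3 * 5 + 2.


Left to right (same or higher precedence on left)
Postfix: 3 5 * 2 +


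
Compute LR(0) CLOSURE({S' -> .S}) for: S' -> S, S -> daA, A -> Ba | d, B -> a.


Start: S' -> .S
For each item with dot before a nonterminal B, add B -> .γ for every B-production
Closure: [S' -> .S, S -> .daA]


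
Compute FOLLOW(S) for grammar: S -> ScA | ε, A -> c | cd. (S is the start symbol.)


$ ∈ FOLLOW(S). For each A -> αBβ: add FIRST(β)\{ε} to FOLLOW(B); if β nullable, add FOLLOW(A).
FOLLOW(S) = {$, c}


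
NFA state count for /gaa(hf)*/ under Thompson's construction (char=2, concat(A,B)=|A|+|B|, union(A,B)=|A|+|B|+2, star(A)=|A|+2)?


Syntax tree has 5 char leaf(s), 0 union(s), 1 star(s)
chars contribute 5×2 = 10; each union adds +2; each star adds +2
Total: 10 + 0 + 2 = 12 states


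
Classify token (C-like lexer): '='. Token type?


Pattern: operator symbol
Type: OPERATOR


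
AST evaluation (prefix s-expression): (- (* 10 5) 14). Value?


Evaluate inner: (* 10 5) = 50
Evaluate root: (- 50 14) = 36
Result: 36


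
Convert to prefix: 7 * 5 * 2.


left-to-right (same/higher precedence on left): tree is (* (* 7 5) 2)
Prefix: * * 7 5 2


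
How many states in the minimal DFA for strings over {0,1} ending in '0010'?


Track the longest suffix of input matching a prefix of '0010': 5 classes (prefixes of length 0..4)
Minimal DFA: 5 states


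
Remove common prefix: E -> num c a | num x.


Common prefix: 'num'
Factored: E -> num E', E' -> c a | x


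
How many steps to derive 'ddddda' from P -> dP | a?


Derivation: P => dP => ddP => dddP => ddddP => dddddP => ddddda
Steps: 6


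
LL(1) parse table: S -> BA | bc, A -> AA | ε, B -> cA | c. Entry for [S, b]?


For [S, b]: 'b' ∈ FIRST(bc)
Entry: S -> bc


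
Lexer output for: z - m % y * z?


Scan left to right, longest-match per lexeme
Tokens: ID(z), OP(-), ID(m), OP(%), ID(y), OP(*), ID(z)


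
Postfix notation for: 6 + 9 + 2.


Left to right (same or higher precedence on left)
Postfix: 6 9 + 2 +


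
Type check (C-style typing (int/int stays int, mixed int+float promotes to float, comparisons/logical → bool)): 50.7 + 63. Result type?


Operand types: float + int
Rule: mixed int/float promotes to float; int/int stays int
Result type: float


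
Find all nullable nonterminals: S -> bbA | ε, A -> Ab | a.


A nonterminal is nullable iff some alternative derives ε (directly, or every symbol in it is nullable)
Nullable: {S}


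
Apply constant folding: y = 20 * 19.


20 * 19 = 380 at compile time
Optimized: y = 380


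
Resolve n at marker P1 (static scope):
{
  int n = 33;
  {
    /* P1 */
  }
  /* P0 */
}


P1's block does not declare n; resolves to the enclosing declaration at depth 0
n = 33


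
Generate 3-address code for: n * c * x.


Break into single-operator statements:
t1 = n * c
t2 = t1 * x


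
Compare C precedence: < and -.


'-' is additive (level 9); '<' is relational (level 7)
Higher level binds tighter
'-' has higher precedence than '<'


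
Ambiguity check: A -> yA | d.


right-linear, alternatives start with distinct terminals 'y' vs 'd': unique leftmost derivation
Unambiguous


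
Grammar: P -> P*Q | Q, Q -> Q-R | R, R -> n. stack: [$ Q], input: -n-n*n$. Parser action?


shift '-' to continue Q -> Q-R
Action: shift


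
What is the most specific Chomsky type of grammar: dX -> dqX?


LHS has context (more than one symbol) and |LHS| ≤ |RHS|
Classification: Type 1 (Context-Sensitive)


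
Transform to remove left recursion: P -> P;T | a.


Left-recursive alternatives: P;T; non-recursive: a
Introduce P': P -> aP', P' -> ;TP' | ε


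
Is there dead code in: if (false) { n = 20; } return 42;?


condition is constant false, so the whole block is unreachable
Dead: 'if (false) { n = 20; }'


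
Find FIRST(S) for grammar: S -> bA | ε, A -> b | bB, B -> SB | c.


Per alternative of S: FIRST(bA) = {b}; FIRST(ε) = {ε}
FIRST(S) = {b, ε}


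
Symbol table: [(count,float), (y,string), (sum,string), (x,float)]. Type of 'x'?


Lookup 'x' → type float


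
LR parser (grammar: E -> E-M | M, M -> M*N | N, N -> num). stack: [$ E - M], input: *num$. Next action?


'*' can extend M; shift to build M -> M*N
Action: shift


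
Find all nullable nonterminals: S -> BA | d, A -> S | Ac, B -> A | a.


A nonterminal is nullable iff some alternative derives ε (directly, or every symbol in it is nullable)
Nullable: {}


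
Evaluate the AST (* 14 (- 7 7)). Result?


Evaluate inner: (- 7 7) = 0
Evaluate root: (* 14 0) = 0
Result: 0


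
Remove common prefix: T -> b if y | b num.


Common prefix: 'b'
Factored: T -> b T', T' -> if y | num


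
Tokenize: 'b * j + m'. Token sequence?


Scan left to right, longest-match per lexeme
Tokens: ID(b), OP(*), ID(j), OP(+), ID(m)


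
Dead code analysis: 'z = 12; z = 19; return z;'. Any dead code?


first assignment to z is overwritten before any read
Dead: 'z = 12'


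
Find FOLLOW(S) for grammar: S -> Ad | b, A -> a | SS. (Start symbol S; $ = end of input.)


$ ∈ FOLLOW(S). For each A -> αBβ: add FIRST(β)\{ε} to FOLLOW(B); if β nullable, add FOLLOW(A).
FOLLOW(S) = {$, a, b, d}


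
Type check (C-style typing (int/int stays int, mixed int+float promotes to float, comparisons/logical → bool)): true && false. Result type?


Operand types: bool && bool
Rule: logical operators take bool operands and yield bool
Result type: bool


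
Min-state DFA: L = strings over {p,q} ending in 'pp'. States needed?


Track the longest suffix of input matching a prefix of 'pp': 3 classes (prefixes of length 0..2)
Minimal DFA: 3 states


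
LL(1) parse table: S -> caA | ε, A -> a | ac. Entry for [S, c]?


For [S, c]: 'c' ∈ FIRST(caA)
Entry: S -> caA


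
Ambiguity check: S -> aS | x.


right-linear, alternatives start with distinct terminals 'a' vs 'x': unique leftmost derivation
Unambiguous


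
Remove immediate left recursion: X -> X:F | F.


Left-recursive alternatives: X:F; non-recursive: F
Introduce X': X -> FX', X' -> :FX' | ε


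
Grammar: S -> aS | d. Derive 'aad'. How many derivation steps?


Derivation: S => aS => aaS => aad
Steps: 3


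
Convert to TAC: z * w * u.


Break into single-operator statements:
t1 = z * w
t2 = t1 * u


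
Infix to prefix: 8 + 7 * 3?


'*' binds tighter: tree is (+ 8 (* 7 3))
Prefix: + 8 * 7 3


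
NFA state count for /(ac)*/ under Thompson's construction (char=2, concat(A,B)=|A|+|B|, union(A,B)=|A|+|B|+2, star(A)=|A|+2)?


Syntax tree has 2 char leaf(s), 0 union(s), 1 star(s)
chars contribute 2×2 = 4; each union adds +2; each star adds +2
Total: 4 + 0 + 2 = 6 states


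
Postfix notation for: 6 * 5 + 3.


Left to right (same or higher precedence on left)
Postfix: 6 5 * 3 +


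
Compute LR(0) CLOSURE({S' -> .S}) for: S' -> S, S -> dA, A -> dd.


Start: S' -> .S
For each item with dot before a nonterminal B, add B -> .γ for every B-production
Closure: [S' -> .S, S -> .dA]


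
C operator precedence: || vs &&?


'&&' is logical AND (level 2); '||' is logical OR (level 1)
Higher level binds tighter
'&&' has higher precedence than '||'


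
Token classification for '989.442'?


Pattern: digits with a decimal point
Type: FLOAT_LITERAL


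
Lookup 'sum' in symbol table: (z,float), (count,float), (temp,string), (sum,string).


Lookup 'sum' → type string


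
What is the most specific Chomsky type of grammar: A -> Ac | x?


Left-linear: every RHS is a terminal or one nonterminal followed by a terminal
Classification: Type 3 (Regular)


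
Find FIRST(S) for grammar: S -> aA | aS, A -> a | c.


Per alternative of S: FIRST(aA) = {a}; FIRST(aS) = {a}
FIRST(S) = {a}


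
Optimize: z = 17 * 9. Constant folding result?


17 * 9 = 153 at compile time
Optimized: z = 153


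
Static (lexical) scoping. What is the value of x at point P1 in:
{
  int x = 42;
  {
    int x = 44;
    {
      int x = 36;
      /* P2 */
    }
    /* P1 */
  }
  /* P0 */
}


x declared in the same block as P1
x = 44


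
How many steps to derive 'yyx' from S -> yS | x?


Derivation: S => yS => yyS => yyx
Steps: 3


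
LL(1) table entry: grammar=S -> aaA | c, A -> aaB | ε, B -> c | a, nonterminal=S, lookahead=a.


For [S, a]: 'a' ∈ FIRST(aaA)
Entry: S -> aaA


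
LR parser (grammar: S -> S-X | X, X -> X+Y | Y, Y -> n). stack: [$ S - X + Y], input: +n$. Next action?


handle 'X+Y' on top
Action: reduce (X -> X+Y)


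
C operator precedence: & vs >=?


'>=' is relational (level 7); '&' is bitwise AND (level 5)
Higher level binds tighter
'>=' has higher precedence than '&'


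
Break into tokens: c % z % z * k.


Scan left to right, longest-match per lexeme
Tokens: ID(c), OP(%), ID(z), OP(%), ID(z), OP(*), ID(k)


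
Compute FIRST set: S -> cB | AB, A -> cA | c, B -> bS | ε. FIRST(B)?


Per alternative of B: FIRST(bS) = {b}; FIRST(ε) = {ε}
FIRST(B) = {b, ε}


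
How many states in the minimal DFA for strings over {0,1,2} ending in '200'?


Track the longest suffix of input matching a prefix of '200': 4 classes (prefixes of length 0..3)
Minimal DFA: 4 states


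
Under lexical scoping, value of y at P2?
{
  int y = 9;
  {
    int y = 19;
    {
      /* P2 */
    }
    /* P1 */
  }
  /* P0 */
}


P2's block does not declare y; resolves to the enclosing declaration at depth 1
y = 19


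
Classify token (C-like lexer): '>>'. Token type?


Pattern: operator symbol
Type: OPERATOR


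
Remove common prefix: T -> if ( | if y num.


Common prefix: 'if'
Factored: T -> if T', T' -> ( | y num


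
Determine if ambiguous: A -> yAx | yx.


balanced y^n…x^n: each string has a unique parse
Unambiguous


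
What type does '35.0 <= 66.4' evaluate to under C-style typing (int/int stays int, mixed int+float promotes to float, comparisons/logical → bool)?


Operand types: float <= float
Rule: comparison yields bool
Result type: bool


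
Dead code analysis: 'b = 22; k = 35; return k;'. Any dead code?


b is assigned but never read
Dead: 'b = 22'


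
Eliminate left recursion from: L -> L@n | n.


Left-recursive alternatives: L@n; non-recursive: n
Introduce L': L -> nL', L' -> @nL' | ε


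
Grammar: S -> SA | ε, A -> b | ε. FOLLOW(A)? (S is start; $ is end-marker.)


$ ∈ FOLLOW(S). For each A -> αBβ: add FIRST(β)\{ε} to FOLLOW(B); if β nullable, add FOLLOW(A).
FOLLOW(A) = {$, b}


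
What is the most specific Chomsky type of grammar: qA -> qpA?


LHS has context (more than one symbol) and |LHS| ≤ |RHS|
Classification: Type 1 (Context-Sensitive)


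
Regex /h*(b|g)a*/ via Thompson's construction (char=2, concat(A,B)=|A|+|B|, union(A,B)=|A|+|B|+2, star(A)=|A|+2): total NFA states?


Syntax tree has 4 char leaf(s), 1 union(s), 2 star(s)
chars contribute 4×2 = 8; each union adds +2; each star adds +2
Total: 8 + 2 + 4 = 14 states


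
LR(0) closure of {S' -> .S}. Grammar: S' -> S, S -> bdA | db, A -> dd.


Start: S' -> .S
For each item with dot before a nonterminal B, add B -> .γ for every B-production
Closure: [S' -> .S, S -> .bdA, S -> .db]


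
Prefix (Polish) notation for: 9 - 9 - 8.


left-to-right (same/higher precedence on left): tree is (- (- 9 9) 8)
Prefix: - - 9 9 8


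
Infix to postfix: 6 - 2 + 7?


Left to right (same or higher precedence on left)
Postfix: 6 2 - 7 +


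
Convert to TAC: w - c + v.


Break into single-operator statements:
t1 = w - c
t2 = t1 + v


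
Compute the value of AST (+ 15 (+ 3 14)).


Evaluate inner: (+ 3 14) = 17
Evaluate root: (+ 15 17) = 32
Result: 32


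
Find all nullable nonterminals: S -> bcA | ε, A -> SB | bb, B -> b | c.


A nonterminal is nullable iff some alternative derives ε (directly, or every symbol in it is nullable)
Nullable: {S}


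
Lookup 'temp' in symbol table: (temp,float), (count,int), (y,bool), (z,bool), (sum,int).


Lookup 'temp' → type float


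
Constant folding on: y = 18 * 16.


18 * 16 = 288 at compile time
Optimized: y = 288


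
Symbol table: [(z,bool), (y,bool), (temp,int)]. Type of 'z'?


Lookup 'z' → type bool


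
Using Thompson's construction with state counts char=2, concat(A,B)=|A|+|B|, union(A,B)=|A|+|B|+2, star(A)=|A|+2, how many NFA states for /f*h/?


Syntax tree has 2 char leaf(s), 0 union(s), 1 star(s)
chars contribute 2×2 = 4; each union adds +2; each star adds +2
Total: 4 + 0 + 2 = 6 states


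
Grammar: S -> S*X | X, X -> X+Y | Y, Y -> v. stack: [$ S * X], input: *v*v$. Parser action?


handle 'S*X' on top; lookahead ∈ FOLLOW(S) = {*, $}
Action: reduce (S -> S*X)


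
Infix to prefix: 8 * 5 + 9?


left-to-right (same/higher precedence on left): tree is (+ (* 8 5) 9)
Prefix: + * 8 5 9


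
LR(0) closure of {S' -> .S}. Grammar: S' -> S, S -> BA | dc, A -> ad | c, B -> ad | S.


Start: S' -> .S
For each item with dot before a nonterminal B, add B -> .γ for every B-production
Closure: [S' -> .S, S -> .BA, S -> .dc, B -> .ad, B -> .S]


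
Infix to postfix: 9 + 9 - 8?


Left to right (same or higher precedence on left)
Postfix: 9 9 + 8 -


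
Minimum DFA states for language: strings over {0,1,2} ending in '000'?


Track the longest suffix of input matching a prefix of '000': 4 classes (prefixes of length 0..3)
Minimal DFA: 4 states


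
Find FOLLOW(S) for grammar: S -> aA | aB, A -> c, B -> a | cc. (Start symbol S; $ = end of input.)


$ ∈ FOLLOW(S). For each A -> αBβ: add FIRST(β)\{ε} to FOLLOW(B); if β nullable, add FOLLOW(A).
FOLLOW(S) = {$}


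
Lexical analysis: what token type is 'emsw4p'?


Pattern: letter/underscore followed by alphanumerics, not a keyword
Type: IDENTIFIER


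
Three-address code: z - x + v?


Break into single-operator statements:
t1 = z - x
t2 = t1 + v


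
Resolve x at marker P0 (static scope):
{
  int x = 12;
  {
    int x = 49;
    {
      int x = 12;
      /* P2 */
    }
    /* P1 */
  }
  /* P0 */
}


x declared in the same block as P0
x = 12


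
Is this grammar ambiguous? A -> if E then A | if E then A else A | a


dangling else: 'if E then if E then a else a' parses two ways
Ambiguous


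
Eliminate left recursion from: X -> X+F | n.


Left-recursive alternatives: X+F; non-recursive: n
Introduce X': X -> nX', X' -> +FX' | ε


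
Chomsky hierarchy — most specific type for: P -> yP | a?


Right-linear: every RHS is a terminal or a terminal followed by one nonterminal
Classification: Type 3 (Regular)


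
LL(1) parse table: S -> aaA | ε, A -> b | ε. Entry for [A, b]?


For [A, b]: 'b' ∈ FIRST(b)
Entry: A -> b


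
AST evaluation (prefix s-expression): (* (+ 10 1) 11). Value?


Evaluate inner: (+ 10 1) = 11
Evaluate root: (* 11 11) = 121
Result: 121


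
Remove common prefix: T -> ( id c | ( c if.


Common prefix: '('
Factored: T -> ( T', T' -> id c | c if


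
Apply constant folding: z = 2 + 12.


2 + 12 = 14 at compile time
Optimized: z = 14


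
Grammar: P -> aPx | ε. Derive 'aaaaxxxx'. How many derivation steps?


Derivation: P => aPx => aaPxx => aaaPxxx => aaaaPxxxx => aaaaxxxx
Steps: 5


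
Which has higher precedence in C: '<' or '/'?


'/' is multiplicative (level 10); '<' is relational (level 7)
Higher level binds tighter
'/' has higher precedence than '<'


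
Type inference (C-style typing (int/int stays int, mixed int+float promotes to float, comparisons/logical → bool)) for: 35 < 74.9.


Operand types: int < float
Rule: comparison yields bool
Result type: bool


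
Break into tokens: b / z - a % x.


Scan left to right, longest-match per lexeme
Tokens: ID(b), OP(/), ID(z), OP(-), ID(a), OP(%), ID(x)


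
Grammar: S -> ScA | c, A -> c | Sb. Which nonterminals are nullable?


A nonterminal is nullable iff some alternative derives ε (directly, or every symbol in it is nullable)
Nullable: {}


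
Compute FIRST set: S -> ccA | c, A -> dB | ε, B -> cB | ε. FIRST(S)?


Per alternative of S: FIRST(ccA) = {c}; FIRST(c) = {c}
FIRST(S) = {c}


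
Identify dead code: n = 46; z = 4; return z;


n is assigned but never read
Dead: 'n = 46'


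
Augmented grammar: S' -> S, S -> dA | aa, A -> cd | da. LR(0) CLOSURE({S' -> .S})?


Start: S' -> .S
For each item with dot before a nonterminal B, add B -> .γ for every B-production
Closure: [S' -> .S, S -> .dA, S -> .aa]


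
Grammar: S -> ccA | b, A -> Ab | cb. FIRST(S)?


Per alternative of S: FIRST(ccA) = {c}; FIRST(b) = {b}
FIRST(S) = {b, c}


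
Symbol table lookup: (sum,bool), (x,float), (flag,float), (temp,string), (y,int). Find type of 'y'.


Lookup 'y' → type int


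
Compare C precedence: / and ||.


'/' is multiplicative (level 10); '||' is logical OR (level 1)
Higher level binds tighter
'/' has higher precedence than '||'


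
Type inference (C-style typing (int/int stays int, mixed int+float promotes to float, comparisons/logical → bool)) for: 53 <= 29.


Operand types: int <= int
Rule: comparison yields bool
Result type: bool


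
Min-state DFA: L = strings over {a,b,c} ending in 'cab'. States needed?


Track the longest suffix of input matching a prefix of 'cab': 4 classes (prefixes of length 0..3)
Minimal DFA: 4 states


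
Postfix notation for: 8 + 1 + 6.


Left to right (same or higher precedence on left)
Postfix: 8 1 + 6 +


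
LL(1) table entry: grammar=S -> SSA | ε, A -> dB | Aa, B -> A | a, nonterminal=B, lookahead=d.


For [B, d]: 'd' ∈ FIRST(A)
Entry: B -> A


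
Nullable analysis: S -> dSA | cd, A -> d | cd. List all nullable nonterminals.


A nonterminal is nullable iff some alternative derives ε (directly, or every symbol in it is nullable)
Nullable: {}


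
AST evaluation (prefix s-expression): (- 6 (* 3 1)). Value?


Evaluate inner: (* 3 1) = 3
Evaluate root: (- 6 3) = 3
Result: 3


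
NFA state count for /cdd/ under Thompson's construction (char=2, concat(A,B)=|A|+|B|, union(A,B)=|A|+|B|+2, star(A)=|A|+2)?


Syntax tree has 3 char leaf(s), 0 union(s), 0 star(s)
chars contribute 3×2 = 6; each union adds +2; each star adds +2
Total: 6 + 0 + 0 = 6 states


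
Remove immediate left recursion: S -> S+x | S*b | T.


Left-recursive alternatives: S+x, S*b; non-recursive: T
Introduce S': S -> TS', S' -> +xS' | *bS' | ε


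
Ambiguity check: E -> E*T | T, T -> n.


precedence layered via separate nonterminal T: deterministic
Unambiguous


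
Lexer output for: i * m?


Scan left to right, longest-match per lexeme
Tokens: ID(i), OP(*), ID(m)


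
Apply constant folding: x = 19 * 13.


19 * 13 = 247 at compile time
Optimized: x = 247


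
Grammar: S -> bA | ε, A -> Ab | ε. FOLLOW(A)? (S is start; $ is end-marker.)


$ ∈ FOLLOW(S). For each A -> αBβ: add FIRST(β)\{ε} to FOLLOW(B); if β nullable, add FOLLOW(A).
FOLLOW(A) = {$, b}


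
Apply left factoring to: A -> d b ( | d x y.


Common prefix: 'd'
Factored: A -> d A', A' -> b ( | x y


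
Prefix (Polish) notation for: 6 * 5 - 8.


left-to-right (same/higher precedence on left): tree is (- (* 6 5) 8)
Prefix: - * 6 5 8


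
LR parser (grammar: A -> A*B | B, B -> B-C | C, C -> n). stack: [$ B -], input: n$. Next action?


no handle; shift 'n'
Action: shift


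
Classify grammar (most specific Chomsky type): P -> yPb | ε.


Single nonterminal LHS, but y^n b^n is not regular
Classification: Type 2 (Context-Free)


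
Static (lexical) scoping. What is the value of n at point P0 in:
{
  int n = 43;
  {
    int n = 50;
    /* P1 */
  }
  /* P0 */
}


n declared in the same block as P0
n = 43


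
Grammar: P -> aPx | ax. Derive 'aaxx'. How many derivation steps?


Derivation: P => aPx => aaxx
Steps: 2


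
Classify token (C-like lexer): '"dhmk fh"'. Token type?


Pattern: double-quoted sequence
Type: STRING_LITERAL


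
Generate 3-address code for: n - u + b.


Break into single-operator statements:
t1 = n - u
t2 = t1 + b


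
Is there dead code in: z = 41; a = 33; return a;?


z is assigned but never read
Dead: 'z = 41'


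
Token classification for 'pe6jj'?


Pattern: letter/underscore followed by alphanumerics, not a keyword
Type: IDENTIFIER


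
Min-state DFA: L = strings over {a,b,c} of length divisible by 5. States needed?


Track length mod 5: states 0..4, accept at 0
Minimal DFA: 5 states


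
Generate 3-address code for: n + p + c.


Break into single-operator statements:
t1 = n + p
t2 = t1 + c


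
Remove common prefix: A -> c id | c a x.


Common prefix: 'c'
Factored: A -> c A', A' -> id | a x


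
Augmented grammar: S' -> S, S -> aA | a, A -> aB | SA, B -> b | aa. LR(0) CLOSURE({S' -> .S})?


Start: S' -> .S
For each item with dot before a nonterminal B, add B -> .γ for every B-production
Closure: [S' -> .S, S -> .aA, S -> .a]


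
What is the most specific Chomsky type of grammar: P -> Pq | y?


Left-linear: every RHS is a terminal or one nonterminal followed by a terminal
Classification: Type 3 (Regular)


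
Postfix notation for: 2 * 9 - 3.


Left to right (same or higher precedence on left)
Postfix: 2 9 * 3 -


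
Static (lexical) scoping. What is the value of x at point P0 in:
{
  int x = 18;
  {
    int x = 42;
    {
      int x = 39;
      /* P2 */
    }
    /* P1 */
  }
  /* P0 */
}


x declared in the same block as P0
x = 18


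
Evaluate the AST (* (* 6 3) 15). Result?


Evaluate inner: (* 6 3) = 18
Evaluate root: (* 18 15) = 270
Result: 270


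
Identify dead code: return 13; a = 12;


statement follows a return and is unreachable
Dead: 'a = 12'


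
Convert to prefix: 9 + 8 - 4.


left-to-right (same/higher precedence on left): tree is (- (+ 9 8) 4)
Prefix: - + 9 8 4


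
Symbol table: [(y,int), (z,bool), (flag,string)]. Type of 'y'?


Lookup 'y' → type int


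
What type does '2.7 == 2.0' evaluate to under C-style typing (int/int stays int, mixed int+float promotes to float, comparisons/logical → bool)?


Operand types: float == float
Rule: comparison yields bool
Result type: bool


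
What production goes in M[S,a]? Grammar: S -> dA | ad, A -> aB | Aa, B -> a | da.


For [S, a]: 'a' ∈ FIRST(ad)
Entry: S -> ad


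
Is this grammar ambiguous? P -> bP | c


right-linear, alternatives start with distinct terminals 'b' vs 'c': unique leftmost derivation
Unambiguous


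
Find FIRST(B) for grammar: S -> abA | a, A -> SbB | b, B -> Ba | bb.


Per alternative of B: FIRST(Ba) = {b}; FIRST(bb) = {b}
FIRST(B) = {b}


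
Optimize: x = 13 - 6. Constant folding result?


13 - 6 = 7 at compile time
Optimized: x = 7


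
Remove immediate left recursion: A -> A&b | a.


Left-recursive alternatives: A&b; non-recursive: a
Introduce A': A -> aA', A' -> &bA' | ε


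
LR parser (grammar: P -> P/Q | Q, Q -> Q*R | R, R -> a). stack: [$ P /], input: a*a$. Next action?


no handle ('P/' is not any RHS); shift 'a'
Action: shift


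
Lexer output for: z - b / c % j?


Scan left to right, longest-match per lexeme
Tokens: ID(z), OP(-), ID(b), OP(/), ID(c), OP(%), ID(j)


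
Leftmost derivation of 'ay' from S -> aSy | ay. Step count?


Derivation: S => ay
Steps: 1


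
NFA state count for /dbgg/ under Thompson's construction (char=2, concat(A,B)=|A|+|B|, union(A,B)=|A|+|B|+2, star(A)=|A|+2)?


Syntax tree has 4 char leaf(s), 0 union(s), 0 star(s)
chars contribute 4×2 = 8; each union adds +2; each star adds +2
Total: 8 + 0 + 0 = 8 states


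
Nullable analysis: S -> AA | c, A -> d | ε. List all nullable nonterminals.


A nonterminal is nullable iff some alternative derives ε (directly, or every symbol in it is nullable)
Nullable: {A, S}


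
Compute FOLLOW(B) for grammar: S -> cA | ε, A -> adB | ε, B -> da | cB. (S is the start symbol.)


$ ∈ FOLLOW(S). For each A -> αBβ: add FIRST(β)\{ε} to FOLLOW(B); if β nullable, add FOLLOW(A).
FOLLOW(B) = {$}


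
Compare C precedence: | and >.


'>' is relational (level 7); '|' is bitwise OR (level 3)
Higher level binds tighter
'>' has higher precedence than '|'


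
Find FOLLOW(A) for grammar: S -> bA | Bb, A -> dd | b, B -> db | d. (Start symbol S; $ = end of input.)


$ ∈ FOLLOW(S). For each A -> αBβ: add FIRST(β)\{ε} to FOLLOW(B); if β nullable, add FOLLOW(A).
FOLLOW(A) = {$}


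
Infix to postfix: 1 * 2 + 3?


Left to right (same or higher precedence on left)
Postfix: 1 2 * 3 +


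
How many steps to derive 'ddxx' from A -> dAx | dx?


Derivation: A => dAx => ddxx
Steps: 2


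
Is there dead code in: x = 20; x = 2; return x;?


first assignment to x is overwritten before any read
Dead: 'x = 20'


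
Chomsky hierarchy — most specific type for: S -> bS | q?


Right-linear: every RHS is a terminal or a terminal followed by one nonterminal
Classification: Type 3 (Regular)


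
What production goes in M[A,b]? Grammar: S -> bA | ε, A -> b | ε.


For [A, b]: 'b' ∈ FIRST(b)
Entry: A -> b


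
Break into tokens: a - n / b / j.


Scan left to right, longest-match per lexeme
Tokens: ID(a), OP(-), ID(n), OP(/), ID(b), OP(/), ID(j)


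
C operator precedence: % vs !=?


'%' is multiplicative (level 10); '!=' is equality (level 6)
Higher level binds tighter
'%' has higher precedence than '!='


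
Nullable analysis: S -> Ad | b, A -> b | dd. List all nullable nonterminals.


A nonterminal is nullable iff some alternative derives ε (directly, or every symbol in it is nullable)
Nullable: {}


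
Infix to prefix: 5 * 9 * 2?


left-to-right (same/higher precedence on left): tree is (* (* 5 9) 2)
Prefix: * * 5 9 2


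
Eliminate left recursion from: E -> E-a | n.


Left-recursive alternatives: E-a; non-recursive: n
Introduce E': E -> nE', E' -> -aE' | ε


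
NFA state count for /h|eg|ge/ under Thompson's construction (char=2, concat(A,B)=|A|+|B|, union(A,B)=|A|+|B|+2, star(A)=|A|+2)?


Syntax tree has 5 char leaf(s), 2 union(s), 0 star(s)
chars contribute 5×2 = 10; each union adds +2; each star adds +2
Total: 10 + 4 + 0 = 14 states


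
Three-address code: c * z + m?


Break into single-operator statements:
t1 = c * z
t2 = t1 + m


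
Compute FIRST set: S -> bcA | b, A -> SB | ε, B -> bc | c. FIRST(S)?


Per alternative of S: FIRST(bcA) = {b}; FIRST(b) = {b}
FIRST(S) = {b}


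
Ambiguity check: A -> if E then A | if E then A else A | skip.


dangling else: 'if E then if E then skip else skip' parses two ways
Ambiguous


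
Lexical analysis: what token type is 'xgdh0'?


Pattern: letter/underscore followed by alphanumerics, not a keyword
Type: IDENTIFIER


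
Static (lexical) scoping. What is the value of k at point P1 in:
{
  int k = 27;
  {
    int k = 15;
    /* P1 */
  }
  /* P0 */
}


k declared in the same block as P1
k = 15
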